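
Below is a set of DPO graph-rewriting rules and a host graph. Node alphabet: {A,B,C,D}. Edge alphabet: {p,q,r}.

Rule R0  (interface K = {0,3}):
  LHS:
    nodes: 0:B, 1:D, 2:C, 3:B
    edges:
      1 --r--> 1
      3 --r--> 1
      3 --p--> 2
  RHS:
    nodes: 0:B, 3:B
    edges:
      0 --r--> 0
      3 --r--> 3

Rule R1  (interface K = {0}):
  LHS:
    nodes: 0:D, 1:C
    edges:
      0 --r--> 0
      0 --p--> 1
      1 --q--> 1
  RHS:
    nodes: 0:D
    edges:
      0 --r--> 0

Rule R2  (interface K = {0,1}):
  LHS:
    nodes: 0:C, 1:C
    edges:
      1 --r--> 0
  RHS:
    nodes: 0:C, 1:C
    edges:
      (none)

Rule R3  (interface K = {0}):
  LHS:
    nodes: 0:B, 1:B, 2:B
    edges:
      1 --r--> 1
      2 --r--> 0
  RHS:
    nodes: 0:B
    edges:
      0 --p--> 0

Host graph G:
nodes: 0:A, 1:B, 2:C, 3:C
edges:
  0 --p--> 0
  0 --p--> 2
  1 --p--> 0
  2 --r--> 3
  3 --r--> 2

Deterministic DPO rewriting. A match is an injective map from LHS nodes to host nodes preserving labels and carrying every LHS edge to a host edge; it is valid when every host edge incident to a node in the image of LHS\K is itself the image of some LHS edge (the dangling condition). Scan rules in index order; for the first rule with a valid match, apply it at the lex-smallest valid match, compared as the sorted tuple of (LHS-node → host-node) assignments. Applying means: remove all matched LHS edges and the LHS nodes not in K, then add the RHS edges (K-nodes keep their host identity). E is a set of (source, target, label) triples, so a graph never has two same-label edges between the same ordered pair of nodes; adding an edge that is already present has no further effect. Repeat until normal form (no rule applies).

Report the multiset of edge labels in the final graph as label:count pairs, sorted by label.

Answer: p:3

Rewrite trace:
start.  V:4 E:5  edges: 0-p->0 0-p->2 1-p->0 2-r->3 3-r->2
1. fire R2 via {0↦2, 1↦3}  →  V:4 E:4  edges: 0-p->0 0-p->2 1-p->0 2-r->3
2. fire R2 via {0↦3, 1↦2}  →  V:4 E:3  edges: 0-p->0 0-p->2 1-p->0
halt: no rule applies after step 2
NF edges: [(0, 0, 'p'), (0, 2, 'p'), (1, 0, 'p')]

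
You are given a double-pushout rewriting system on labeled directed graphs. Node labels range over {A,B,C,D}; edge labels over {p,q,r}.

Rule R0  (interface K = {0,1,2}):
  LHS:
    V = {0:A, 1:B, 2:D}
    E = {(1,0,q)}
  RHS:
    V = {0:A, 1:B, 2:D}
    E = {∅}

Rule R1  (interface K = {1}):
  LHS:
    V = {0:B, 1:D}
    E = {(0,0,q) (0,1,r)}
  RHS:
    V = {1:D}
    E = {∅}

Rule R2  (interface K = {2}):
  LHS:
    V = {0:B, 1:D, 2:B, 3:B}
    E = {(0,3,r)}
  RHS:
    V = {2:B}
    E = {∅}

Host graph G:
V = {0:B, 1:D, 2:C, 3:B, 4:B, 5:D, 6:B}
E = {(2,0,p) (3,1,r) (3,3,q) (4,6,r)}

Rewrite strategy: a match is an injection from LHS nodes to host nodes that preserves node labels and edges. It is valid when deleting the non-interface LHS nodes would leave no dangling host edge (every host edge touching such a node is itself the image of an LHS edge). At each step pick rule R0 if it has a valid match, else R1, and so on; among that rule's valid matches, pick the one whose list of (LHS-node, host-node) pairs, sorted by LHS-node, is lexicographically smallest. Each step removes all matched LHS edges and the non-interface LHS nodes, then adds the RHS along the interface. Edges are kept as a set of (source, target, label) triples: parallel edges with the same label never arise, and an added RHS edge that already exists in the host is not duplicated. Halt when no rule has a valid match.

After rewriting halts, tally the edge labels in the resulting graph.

Answer: p:1

Derivation:
start.  V:7 E:4  edges: 2-p->0 3-r->1 3-q->3 4-r->6
1. fire R1 via {0↦3, 1↦1}  →  V:6 E:2  edges: 2-p->0 4-r->6
2. fire R2 via {0↦4, 1↦1, 2↦0, 3↦6}  →  V:3 E:1  edges: 2-p->0
halt: no rule applies after step 2
NF edges: [(2, 0, 'p')]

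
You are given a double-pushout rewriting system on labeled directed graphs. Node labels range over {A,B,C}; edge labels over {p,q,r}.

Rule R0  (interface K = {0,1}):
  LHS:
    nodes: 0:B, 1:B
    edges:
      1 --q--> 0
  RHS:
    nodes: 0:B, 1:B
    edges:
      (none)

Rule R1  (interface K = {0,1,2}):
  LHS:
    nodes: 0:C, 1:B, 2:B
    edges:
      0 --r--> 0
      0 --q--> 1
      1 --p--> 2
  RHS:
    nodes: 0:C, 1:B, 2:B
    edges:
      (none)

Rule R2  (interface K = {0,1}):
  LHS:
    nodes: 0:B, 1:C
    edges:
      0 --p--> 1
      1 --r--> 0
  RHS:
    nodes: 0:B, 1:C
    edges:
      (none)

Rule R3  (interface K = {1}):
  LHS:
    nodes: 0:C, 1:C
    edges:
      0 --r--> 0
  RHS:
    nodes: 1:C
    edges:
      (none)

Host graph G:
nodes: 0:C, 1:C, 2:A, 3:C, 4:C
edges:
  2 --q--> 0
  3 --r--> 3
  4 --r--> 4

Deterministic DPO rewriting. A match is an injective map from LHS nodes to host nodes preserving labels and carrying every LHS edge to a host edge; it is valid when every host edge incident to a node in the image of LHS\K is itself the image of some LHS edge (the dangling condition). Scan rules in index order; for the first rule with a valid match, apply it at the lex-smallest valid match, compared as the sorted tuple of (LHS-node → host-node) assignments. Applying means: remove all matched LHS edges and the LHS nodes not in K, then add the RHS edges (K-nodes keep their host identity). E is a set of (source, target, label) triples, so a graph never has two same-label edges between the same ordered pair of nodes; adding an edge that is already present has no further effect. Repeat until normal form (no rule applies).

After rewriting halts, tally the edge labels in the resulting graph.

start.  V:5 E:3  edges: 2-q->0 3-r->3 4-r->4
1. fire R3 via {0↦3, 1↦0}  →  V:4 E:2  edges: 2-q->0 4-r->4
2. fire R3 via {0↦4, 1↦0}  →  V:3 E:1  edges: 2-q->0
normal form: no rule applies after step 2
NF edges: [(2, 0, 'q')]

Answer: q:1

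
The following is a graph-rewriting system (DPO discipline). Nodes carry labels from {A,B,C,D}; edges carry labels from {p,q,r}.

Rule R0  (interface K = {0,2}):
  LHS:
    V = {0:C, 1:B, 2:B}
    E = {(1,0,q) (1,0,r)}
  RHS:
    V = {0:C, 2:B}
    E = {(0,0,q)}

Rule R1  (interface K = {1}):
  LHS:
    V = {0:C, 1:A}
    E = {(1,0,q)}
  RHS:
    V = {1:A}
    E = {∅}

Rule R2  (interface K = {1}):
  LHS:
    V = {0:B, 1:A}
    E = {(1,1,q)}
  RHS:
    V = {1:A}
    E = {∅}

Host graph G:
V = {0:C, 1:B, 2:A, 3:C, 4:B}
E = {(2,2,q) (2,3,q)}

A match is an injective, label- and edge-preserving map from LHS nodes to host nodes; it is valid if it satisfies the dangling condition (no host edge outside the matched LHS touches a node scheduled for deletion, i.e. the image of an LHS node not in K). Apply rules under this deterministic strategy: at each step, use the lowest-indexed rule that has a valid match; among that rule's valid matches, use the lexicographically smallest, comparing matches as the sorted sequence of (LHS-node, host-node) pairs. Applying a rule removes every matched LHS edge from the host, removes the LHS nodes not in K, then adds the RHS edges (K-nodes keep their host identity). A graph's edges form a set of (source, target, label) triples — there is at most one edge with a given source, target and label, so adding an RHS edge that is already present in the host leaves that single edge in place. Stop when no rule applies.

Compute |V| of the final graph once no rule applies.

Answer: 3

Steps:
initial: |V|=5 |E|=2  E = 2-q->2 2-q->3
step 1: apply R1 at {0↦3, 1↦2}  → |V|=4 |E|=1  E = 2-q->2
step 2: apply R2 at {0↦1, 1↦2}  → |V|=3 |E|=0  E = ∅
final graph: no rule applies after step 2
NF nodes: {0:C, 2:A, 4:B}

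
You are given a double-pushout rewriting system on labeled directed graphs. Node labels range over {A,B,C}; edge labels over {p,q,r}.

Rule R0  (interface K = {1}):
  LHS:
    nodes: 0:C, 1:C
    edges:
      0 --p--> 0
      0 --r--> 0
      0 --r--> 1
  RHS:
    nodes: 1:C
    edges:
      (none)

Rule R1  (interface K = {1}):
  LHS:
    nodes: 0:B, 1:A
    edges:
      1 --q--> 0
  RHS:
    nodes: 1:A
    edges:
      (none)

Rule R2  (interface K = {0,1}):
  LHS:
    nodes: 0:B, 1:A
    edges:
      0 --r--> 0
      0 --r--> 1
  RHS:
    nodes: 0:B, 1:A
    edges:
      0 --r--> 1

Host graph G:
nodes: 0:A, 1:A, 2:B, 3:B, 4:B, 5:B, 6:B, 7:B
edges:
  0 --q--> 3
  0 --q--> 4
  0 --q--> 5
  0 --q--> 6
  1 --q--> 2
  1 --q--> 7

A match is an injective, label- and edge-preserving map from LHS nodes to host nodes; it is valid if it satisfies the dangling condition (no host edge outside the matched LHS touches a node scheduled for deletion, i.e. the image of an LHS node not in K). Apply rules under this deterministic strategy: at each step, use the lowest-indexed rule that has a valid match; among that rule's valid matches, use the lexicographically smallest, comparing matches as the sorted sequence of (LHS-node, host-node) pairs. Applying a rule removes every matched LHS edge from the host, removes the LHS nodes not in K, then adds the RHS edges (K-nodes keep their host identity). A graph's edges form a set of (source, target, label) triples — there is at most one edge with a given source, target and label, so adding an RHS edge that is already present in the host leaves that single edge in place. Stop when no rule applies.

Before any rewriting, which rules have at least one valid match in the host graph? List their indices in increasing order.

R0: no valid match — LHS pattern not found
R1: 6 valid matches — {0↦2, 1↦1}, {0↦3, 1↦0}, {0↦4, 1↦0} (+3 more)
R2: no valid match — LHS pattern not found

Answer: [R1]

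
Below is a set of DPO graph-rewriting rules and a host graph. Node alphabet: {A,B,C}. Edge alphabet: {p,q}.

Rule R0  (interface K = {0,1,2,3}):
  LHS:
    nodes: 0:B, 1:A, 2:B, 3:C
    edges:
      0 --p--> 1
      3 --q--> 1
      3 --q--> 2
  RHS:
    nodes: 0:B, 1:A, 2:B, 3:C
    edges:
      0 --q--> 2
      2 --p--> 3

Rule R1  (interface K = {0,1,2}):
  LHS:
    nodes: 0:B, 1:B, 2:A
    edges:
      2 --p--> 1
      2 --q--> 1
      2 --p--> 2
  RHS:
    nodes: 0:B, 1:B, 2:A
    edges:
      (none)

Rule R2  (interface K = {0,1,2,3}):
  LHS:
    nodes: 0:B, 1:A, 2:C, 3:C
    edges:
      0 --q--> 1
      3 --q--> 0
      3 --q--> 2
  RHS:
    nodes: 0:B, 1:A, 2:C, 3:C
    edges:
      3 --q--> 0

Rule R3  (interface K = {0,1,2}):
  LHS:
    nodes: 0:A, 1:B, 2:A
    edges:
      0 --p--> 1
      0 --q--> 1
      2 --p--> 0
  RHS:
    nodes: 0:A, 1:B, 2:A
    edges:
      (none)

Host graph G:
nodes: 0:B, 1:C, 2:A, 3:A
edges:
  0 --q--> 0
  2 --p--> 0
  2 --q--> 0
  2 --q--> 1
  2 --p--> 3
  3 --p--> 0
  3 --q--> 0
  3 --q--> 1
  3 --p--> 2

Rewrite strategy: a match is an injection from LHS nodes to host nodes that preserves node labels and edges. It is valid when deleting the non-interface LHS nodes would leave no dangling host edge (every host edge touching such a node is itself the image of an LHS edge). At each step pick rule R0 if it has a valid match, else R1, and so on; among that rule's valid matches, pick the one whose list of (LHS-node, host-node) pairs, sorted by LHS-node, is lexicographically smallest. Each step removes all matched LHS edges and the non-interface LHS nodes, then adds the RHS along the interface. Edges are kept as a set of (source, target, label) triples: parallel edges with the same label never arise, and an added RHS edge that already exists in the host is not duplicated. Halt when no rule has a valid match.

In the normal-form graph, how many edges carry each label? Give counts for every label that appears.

[0] host  ⇒  4 nodes, 9 edges  {0-q->0 2-p->0 2-q->0 2-q->1 2-p->3 3-p->0 3-q->0 3-q->1 3-p->2}
[1] R3 @ {0↦2, 1↦0, 2↦3}  ⇒  4 nodes, 6 edges  {0-q->0 2-q->1 2-p->3 3-p->0 3-q->0 3-q->1}
[2] R3 @ {0↦3, 1↦0, 2↦2}  ⇒  4 nodes, 3 edges  {0-q->0 2-q->1 3-q->1}
halt: no rule applies after step 2
NF edges: [(0, 0, 'q'), (2, 1, 'q'), (3, 1, 'q')]

Answer: q:3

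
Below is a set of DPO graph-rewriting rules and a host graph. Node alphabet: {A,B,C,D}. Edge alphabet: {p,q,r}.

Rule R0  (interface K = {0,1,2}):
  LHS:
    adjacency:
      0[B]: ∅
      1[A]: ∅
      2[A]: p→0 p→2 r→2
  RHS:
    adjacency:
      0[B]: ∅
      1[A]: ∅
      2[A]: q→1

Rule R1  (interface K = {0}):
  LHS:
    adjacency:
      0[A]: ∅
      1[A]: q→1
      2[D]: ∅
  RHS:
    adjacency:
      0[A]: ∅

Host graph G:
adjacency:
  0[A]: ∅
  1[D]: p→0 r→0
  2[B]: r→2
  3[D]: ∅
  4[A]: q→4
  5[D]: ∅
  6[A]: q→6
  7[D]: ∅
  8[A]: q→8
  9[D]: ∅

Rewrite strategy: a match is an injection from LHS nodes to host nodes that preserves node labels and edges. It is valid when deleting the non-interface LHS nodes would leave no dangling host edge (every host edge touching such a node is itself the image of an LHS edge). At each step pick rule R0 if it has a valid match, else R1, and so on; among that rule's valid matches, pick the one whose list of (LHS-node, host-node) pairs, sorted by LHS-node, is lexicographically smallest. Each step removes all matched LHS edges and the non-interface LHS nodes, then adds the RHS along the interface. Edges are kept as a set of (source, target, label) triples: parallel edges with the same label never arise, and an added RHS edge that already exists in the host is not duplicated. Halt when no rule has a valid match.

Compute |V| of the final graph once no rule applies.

Answer: 4

Steps:
initial: |V|=10 |E|=6  E = 1-p->0 1-r->0 2-r->2 4-q->4 6-q->6 8-q->8
step 1: apply R1 at {0↦0, 1↦4, 2↦3}  → |V|=8 |E|=5  E = 1-p->0 1-r->0 2-r->2 6-q->6 8-q->8
step 2: apply R1 at {0↦0, 1↦6, 2↦5}  → |V|=6 |E|=4  E = 1-p->0 1-r->0 2-r->2 8-q->8
step 3: apply R1 at {0↦0, 1↦8, 2↦7}  → |V|=4 |E|=3  E = 1-p->0 1-r->0 2-r->2
halt: no rule applies after step 3
NF nodes: {0:A, 1:D, 2:B, 9:D}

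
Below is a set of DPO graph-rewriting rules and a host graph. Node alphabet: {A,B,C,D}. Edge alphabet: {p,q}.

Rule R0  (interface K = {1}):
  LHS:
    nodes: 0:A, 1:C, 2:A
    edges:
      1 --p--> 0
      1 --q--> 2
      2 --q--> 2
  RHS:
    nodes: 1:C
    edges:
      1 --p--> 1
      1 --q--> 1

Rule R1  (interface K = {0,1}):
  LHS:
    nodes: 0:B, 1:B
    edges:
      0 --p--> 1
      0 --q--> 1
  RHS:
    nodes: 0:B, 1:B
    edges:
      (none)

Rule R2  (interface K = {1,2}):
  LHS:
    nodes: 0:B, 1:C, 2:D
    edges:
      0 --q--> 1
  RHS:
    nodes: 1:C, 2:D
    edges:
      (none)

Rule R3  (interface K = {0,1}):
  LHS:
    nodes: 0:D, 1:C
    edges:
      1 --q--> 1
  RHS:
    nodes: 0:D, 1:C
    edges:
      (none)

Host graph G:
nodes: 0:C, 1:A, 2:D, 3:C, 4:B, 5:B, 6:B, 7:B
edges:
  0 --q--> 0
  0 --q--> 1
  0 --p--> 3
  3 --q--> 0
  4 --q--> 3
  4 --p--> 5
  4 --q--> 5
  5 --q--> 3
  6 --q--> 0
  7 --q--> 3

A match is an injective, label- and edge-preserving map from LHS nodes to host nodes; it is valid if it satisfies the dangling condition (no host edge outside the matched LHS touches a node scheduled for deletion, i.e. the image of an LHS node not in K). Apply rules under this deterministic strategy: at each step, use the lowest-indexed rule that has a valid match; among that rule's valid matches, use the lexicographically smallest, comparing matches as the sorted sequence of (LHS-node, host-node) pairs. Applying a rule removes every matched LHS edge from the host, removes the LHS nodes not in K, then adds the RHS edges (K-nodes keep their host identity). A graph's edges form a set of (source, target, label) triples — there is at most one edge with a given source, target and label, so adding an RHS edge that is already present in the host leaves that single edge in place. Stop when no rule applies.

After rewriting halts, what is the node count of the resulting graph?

Answer: 4

Derivation:
start.  V:8 E:10  edges: 0-q->0 0-q->1 0-p->3 3-q->0 4-q->3 4-p->5 4-q->5 5-q->3 6-q->0 7-q->3
1. fire R1 via {0↦4, 1↦5}  →  V:8 E:8  edges: 0-q->0 0-q->1 0-p->3 3-q->0 4-q->3 5-q->3 6-q->0 7-q->3
2. fire R2 via {0↦4, 1↦3, 2↦2}  →  V:7 E:7  edges: 0-q->0 0-q->1 0-p->3 3-q->0 5-q->3 6-q->0 7-q->3
3. fire R2 via {0↦5, 1↦3, 2↦2}  →  V:6 E:6  edges: 0-q->0 0-q->1 0-p->3 3-q->0 6-q->0 7-q->3
4. fire R2 via {0↦6, 1↦0, 2↦2}  →  V:5 E:5  edges: 0-q->0 0-q->1 0-p->3 3-q->0 7-q->3
5. fire R2 via {0↦7, 1↦3, 2↦2}  →  V:4 E:4  edges: 0-q->0 0-q->1 0-p->3 3-q->0
6. fire R3 via {0↦2, 1↦0}  →  V:4 E:3  edges: 0-q->1 0-p->3 3-q->0
halt: no rule applies after step 6
NF nodes: {0:C, 1:A, 2:D, 3:C}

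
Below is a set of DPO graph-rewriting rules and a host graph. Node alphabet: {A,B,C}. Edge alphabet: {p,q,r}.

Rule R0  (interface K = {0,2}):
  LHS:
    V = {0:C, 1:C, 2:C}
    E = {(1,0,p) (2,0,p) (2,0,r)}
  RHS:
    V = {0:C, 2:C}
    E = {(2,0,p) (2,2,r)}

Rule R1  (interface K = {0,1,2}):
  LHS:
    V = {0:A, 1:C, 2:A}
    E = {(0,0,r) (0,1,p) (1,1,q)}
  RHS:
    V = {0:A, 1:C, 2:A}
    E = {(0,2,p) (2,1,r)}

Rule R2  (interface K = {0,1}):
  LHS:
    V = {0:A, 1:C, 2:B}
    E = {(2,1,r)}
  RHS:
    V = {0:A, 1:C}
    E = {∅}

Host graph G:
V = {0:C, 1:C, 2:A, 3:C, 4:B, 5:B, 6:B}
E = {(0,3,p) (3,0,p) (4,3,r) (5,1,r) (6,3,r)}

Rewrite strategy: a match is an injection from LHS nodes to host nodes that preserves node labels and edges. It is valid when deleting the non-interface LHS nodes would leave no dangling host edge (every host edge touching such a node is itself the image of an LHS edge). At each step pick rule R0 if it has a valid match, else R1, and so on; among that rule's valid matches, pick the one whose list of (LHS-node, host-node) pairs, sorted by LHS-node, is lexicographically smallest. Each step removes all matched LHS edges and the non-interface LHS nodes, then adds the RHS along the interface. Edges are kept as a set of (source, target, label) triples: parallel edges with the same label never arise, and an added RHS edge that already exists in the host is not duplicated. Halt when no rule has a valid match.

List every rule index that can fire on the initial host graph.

R0: no valid match — LHS pattern not found
R1: no valid match — LHS pattern not found
R2: 3 valid matches — {0↦2, 1↦1, 2↦5}, {0↦2, 1↦3, 2↦4}, {0↦2, 1↦3, 2↦6}

Answer: [R2]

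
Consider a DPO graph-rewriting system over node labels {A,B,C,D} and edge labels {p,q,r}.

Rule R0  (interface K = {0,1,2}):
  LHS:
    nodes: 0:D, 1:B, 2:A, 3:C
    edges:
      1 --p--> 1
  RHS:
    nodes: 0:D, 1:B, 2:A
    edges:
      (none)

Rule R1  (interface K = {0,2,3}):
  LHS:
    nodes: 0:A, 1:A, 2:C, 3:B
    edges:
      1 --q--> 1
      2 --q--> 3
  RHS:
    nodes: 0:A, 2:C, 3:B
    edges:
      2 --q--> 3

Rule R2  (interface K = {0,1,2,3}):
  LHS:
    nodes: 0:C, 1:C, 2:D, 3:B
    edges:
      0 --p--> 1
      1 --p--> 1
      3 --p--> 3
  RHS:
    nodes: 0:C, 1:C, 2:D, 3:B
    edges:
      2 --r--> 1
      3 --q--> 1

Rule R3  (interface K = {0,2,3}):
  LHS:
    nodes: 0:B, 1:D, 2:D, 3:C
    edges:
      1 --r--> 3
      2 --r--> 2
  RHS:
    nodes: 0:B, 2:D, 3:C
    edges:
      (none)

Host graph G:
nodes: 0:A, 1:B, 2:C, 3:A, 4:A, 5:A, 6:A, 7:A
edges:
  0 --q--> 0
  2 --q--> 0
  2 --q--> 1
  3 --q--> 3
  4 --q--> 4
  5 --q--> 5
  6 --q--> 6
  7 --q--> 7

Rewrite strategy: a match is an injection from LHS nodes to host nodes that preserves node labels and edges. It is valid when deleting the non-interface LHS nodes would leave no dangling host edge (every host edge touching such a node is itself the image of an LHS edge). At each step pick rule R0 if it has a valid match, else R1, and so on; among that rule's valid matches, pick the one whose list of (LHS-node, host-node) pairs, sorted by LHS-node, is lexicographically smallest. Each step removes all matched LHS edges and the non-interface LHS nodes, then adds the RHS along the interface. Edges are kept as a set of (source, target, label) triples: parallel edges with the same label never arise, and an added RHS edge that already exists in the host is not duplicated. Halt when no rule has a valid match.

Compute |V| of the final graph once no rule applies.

start.  V:8 E:8  edges: 0-q->0 2-q->0 2-q->1 3-q->3 4-q->4 5-q->5 6-q->6 7-q->7
1. fire R1 via {0↦0, 1↦3, 2↦2, 3↦1}  →  V:7 E:7  edges: 0-q->0 2-q->0 2-q->1 4-q->4 5-q->5 6-q->6 7-q->7
2. fire R1 via {0↦0, 1↦4, 2↦2, 3↦1}  →  V:6 E:6  edges: 0-q->0 2-q->0 2-q->1 5-q->5 6-q->6 7-q->7
3. fire R1 via {0↦0, 1↦5, 2↦2, 3↦1}  →  V:5 E:5  edges: 0-q->0 2-q->0 2-q->1 6-q->6 7-q->7
4. fire R1 via {0↦0, 1↦6, 2↦2, 3↦1}  →  V:4 E:4  edges: 0-q->0 2-q->0 2-q->1 7-q->7
5. fire R1 via {0↦0, 1↦7, 2↦2, 3↦1}  →  V:3 E:3  edges: 0-q->0 2-q->0 2-q->1
final graph: no rule applies after step 5
NF nodes: {0:A, 1:B, 2:C}

Answer: 3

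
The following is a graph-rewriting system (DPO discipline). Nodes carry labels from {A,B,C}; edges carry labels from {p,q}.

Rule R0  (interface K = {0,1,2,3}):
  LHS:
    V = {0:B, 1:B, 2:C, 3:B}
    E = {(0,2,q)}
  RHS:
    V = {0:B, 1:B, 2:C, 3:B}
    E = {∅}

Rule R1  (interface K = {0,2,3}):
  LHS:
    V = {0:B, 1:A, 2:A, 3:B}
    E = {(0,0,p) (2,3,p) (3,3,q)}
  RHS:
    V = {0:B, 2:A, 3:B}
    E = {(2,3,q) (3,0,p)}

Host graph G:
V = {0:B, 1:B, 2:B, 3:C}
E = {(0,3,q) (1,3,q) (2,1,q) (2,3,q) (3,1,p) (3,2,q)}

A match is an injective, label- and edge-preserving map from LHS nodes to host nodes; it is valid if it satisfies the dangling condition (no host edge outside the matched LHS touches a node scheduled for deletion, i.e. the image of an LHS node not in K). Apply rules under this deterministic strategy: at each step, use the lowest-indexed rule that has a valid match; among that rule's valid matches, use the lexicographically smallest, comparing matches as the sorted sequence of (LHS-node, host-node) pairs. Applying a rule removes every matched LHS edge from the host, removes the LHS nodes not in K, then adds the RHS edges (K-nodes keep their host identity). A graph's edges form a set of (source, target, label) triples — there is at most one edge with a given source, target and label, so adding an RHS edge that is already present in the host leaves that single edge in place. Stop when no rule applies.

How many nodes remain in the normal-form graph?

start.  V:4 E:6  edges: 0-q->3 1-q->3 2-q->1 2-q->3 3-p->1 3-q->2
1. fire R0 via {0↦0, 1↦1, 2↦3, 3↦2}  →  V:4 E:5  edges: 1-q->3 2-q->1 2-q->3 3-p->1 3-q->2
2. fire R0 via {0↦1, 1↦0, 2↦3, 3↦2}  →  V:4 E:4  edges: 2-q->1 2-q->3 3-p->1 3-q->2
3. fire R0 via {0↦2, 1↦0, 2↦3, 3↦1}  →  V:4 E:3  edges: 2-q->1 3-p->1 3-q->2
normal form: no rule applies after step 3
NF nodes: {0:B, 1:B, 2:B, 3:C}

Answer: 4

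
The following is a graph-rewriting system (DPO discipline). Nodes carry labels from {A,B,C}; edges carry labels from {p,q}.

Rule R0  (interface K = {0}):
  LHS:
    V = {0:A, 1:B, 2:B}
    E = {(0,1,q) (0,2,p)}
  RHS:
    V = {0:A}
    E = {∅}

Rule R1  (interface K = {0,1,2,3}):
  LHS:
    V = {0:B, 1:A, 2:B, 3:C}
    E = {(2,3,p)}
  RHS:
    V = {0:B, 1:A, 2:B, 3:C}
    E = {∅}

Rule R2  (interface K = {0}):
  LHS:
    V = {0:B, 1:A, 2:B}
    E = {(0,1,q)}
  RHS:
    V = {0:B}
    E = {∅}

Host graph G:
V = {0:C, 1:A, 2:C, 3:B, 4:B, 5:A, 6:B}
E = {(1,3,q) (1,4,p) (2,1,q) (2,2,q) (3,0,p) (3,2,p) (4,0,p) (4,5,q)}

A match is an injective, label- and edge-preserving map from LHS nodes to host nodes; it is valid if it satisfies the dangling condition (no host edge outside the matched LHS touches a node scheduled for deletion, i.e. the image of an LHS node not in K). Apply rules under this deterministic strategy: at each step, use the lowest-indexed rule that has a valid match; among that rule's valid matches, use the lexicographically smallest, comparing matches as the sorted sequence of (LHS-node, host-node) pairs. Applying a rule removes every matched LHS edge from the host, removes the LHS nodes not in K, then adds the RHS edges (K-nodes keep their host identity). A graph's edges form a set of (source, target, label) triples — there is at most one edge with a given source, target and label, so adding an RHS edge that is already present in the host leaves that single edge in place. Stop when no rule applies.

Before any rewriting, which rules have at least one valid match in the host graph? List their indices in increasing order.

Answer: [R1,R2]

Steps:
R0: no valid match — 1 raw match, all fail dangling condition
R1: 12 valid matches — {0↦3, 1↦1, 2↦4, 3↦0}, {0↦3, 1↦5, 2↦4, 3↦0}, {0↦4, 1↦1, 2↦3, 3↦0} (+9 more)
R2: 1 valid match — {0↦4, 1↦5, 2↦6}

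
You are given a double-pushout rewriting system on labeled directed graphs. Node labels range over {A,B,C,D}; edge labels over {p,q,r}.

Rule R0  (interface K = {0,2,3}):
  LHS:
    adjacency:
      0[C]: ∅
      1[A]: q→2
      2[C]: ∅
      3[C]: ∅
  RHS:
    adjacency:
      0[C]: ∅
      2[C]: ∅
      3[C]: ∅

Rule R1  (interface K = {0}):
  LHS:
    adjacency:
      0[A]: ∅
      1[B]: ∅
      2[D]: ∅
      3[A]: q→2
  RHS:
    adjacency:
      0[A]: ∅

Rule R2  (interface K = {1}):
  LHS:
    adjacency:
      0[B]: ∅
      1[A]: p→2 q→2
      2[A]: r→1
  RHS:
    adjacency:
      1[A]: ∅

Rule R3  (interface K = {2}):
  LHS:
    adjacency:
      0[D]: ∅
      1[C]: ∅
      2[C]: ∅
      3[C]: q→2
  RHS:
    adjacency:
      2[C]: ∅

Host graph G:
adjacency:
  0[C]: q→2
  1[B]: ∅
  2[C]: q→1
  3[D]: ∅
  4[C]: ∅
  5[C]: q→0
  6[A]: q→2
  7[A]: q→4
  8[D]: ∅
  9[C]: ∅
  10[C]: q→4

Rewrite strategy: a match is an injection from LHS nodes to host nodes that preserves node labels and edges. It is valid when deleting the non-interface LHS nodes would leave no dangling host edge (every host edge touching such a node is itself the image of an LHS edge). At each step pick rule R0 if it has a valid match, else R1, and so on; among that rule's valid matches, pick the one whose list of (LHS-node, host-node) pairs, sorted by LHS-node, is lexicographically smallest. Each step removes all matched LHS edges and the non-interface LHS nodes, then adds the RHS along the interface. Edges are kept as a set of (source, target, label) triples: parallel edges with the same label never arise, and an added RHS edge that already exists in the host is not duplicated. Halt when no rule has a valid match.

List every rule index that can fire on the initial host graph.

Answer: [R0,R3]

Rewrite trace:
R0: 40 valid matches — {0↦0, 1↦6, 2↦2, 3↦4}, {0↦0, 1↦6, 2↦2, 3↦5}, {0↦0, 1↦6, 2↦2, 3↦9} (+37 more)
R1: no valid match — LHS pattern not found
R2: no valid match — LHS pattern not found
R3: 4 valid matches — {0↦3, 1↦9, 2↦0, 3↦5}, {0↦3, 1↦9, 2↦4, 3↦10}, {0↦8, 1↦9, 2↦0, 3↦5} (+1 more)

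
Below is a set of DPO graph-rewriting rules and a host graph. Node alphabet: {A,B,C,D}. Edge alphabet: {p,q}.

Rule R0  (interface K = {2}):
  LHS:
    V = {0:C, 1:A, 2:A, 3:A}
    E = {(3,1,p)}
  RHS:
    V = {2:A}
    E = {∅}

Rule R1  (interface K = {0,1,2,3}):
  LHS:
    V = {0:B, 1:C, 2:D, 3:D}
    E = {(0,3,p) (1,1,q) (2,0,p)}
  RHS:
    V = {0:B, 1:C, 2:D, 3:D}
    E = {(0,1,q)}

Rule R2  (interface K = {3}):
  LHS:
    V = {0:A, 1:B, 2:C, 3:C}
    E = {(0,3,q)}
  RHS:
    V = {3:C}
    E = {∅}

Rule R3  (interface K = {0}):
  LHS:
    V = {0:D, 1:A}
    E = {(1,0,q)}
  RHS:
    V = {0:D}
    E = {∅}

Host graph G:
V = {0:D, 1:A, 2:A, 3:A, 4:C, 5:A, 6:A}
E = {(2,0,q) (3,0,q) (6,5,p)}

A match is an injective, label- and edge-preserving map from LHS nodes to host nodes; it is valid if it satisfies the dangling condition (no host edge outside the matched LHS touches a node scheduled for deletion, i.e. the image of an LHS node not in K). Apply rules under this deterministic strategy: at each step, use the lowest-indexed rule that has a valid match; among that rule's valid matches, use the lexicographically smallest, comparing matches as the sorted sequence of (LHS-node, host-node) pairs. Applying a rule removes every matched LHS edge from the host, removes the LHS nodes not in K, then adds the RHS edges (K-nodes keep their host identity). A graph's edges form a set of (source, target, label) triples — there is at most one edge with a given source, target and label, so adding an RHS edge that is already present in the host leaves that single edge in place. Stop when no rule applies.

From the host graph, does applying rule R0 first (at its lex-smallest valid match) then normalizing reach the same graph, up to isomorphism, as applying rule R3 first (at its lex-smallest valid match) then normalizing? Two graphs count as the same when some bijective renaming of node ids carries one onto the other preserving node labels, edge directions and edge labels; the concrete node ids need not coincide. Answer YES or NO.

branch R0-first: apply at {0↦4, 1↦5, 2↦1, 3↦6} → |E|=2, then 2 more step(s) → NF |V|=2 |E|=0 V={0:D, 1:A} E=∅
branch R3-first: apply at {0↦0, 1↦2} → |E|=2, then 2 more step(s) → NF |V|=2 |E|=0 V={0:D, 1:A} E=∅
graphs isomorphic (equal up to label-preserving node renaming)

Answer: YES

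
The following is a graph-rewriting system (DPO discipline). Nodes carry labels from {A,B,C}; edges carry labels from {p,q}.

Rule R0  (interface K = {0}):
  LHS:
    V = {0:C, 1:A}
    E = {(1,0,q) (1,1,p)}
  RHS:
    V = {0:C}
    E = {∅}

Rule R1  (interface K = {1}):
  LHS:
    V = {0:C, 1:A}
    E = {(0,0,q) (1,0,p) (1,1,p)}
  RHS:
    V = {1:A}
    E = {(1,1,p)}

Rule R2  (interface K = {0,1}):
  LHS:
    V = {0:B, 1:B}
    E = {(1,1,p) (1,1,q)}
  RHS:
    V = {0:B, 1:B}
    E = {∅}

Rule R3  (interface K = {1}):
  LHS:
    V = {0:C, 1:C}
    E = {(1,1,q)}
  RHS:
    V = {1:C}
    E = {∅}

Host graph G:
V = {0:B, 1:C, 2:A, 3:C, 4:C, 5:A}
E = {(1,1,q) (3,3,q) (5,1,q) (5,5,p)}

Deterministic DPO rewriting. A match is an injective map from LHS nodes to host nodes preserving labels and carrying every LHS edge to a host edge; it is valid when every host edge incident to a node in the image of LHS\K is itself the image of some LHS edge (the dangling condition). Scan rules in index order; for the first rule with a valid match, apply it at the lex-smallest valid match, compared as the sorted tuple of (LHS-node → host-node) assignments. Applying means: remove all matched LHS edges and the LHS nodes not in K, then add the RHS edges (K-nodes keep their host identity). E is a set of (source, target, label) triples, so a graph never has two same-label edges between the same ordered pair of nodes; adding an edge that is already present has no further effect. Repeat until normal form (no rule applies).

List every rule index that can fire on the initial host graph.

Answer: [R0,R3]

Steps:
R0: 1 valid match — {0↦1, 1↦5}
R1: no valid match — LHS pattern not found
R2: no valid match — LHS pattern not found
R3: 2 valid matches — {0↦4, 1↦1}, {0↦4, 1↦3}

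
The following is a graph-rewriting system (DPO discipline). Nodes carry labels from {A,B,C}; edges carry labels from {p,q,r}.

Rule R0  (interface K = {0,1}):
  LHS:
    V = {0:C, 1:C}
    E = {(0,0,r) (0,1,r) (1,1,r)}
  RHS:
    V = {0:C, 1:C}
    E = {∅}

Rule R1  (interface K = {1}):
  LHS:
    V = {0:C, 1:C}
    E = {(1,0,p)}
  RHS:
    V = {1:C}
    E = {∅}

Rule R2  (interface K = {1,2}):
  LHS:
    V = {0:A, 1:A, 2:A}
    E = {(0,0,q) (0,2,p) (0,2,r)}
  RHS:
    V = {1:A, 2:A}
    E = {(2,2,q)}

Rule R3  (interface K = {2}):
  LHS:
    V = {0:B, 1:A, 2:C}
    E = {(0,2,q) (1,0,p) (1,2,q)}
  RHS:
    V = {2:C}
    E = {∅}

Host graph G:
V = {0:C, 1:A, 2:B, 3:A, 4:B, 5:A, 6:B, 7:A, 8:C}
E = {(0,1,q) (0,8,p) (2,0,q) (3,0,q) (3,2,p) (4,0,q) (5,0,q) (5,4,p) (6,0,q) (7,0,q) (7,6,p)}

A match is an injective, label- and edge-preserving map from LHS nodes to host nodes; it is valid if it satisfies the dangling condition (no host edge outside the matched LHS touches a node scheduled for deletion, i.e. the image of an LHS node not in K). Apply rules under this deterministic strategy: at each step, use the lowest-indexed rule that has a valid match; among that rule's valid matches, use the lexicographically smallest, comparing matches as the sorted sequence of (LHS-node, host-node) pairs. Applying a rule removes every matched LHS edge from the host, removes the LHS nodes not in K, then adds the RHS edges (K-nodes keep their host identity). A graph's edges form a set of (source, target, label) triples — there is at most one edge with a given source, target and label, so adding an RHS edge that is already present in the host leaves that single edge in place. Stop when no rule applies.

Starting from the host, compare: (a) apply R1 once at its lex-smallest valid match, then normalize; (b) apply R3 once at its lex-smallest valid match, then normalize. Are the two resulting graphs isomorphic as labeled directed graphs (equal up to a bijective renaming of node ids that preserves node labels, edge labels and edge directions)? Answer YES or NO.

Answer: YES

Rewrite trace:
branch R1-first: apply at {0↦8, 1↦0} → |E|=10, then 3 more step(s) → NF |V|=2 |E|=1 V={0:C, 1:A} E=0-q->1
branch R3-first: apply at {0↦2, 1↦3, 2↦0} → |E|=8, then 3 more step(s) → NF |V|=2 |E|=1 V={0:C, 1:A} E=0-q->1
graphs isomorphic (equal up to label-preserving node renaming)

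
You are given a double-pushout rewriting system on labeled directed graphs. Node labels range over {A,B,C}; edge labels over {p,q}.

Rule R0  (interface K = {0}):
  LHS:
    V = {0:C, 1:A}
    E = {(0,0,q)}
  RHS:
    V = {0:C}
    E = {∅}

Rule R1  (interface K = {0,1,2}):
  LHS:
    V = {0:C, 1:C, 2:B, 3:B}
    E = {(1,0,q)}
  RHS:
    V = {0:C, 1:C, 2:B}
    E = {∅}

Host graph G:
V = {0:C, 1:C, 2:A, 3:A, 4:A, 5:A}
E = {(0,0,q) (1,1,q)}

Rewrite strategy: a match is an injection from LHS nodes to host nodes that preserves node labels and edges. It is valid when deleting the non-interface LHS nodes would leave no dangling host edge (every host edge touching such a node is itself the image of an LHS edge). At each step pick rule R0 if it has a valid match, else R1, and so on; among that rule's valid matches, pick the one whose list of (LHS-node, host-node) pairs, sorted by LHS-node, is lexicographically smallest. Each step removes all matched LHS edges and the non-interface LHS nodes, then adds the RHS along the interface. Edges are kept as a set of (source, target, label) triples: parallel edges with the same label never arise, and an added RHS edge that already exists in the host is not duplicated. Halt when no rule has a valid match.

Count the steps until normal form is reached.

Answer: 2

Rewrite trace:
initial: |V|=6 |E|=2  E = 0-q->0 1-q->1
step 1: apply R0 at {0↦0, 1↦2}  → |V|=5 |E|=1  E = 1-q->1
step 2: apply R0 at {0↦1, 1↦3}  → |V|=4 |E|=0  E = ∅
final graph: no rule applies after step 2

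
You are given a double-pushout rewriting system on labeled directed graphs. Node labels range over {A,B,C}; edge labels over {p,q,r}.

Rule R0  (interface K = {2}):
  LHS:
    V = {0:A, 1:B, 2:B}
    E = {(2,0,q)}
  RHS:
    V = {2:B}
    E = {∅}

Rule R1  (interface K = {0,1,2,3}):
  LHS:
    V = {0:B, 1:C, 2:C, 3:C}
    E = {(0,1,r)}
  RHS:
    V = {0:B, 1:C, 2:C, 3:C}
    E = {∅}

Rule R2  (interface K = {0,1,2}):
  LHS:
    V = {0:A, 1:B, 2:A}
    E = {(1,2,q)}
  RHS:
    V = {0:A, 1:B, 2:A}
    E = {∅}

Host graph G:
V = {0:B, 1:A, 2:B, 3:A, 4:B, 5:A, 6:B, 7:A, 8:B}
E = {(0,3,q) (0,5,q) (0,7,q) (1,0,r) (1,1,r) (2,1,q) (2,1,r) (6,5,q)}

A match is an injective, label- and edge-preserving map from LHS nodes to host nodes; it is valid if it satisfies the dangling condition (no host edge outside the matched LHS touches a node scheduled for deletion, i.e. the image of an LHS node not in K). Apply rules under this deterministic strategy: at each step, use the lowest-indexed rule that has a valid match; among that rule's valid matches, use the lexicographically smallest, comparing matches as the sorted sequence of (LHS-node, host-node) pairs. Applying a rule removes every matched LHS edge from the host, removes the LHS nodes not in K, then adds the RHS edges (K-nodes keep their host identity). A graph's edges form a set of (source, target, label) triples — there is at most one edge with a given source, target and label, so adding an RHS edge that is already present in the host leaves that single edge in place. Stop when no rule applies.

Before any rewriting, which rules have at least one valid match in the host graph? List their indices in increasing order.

R0: 4 valid matches — {0↦3, 1↦4, 2↦0}, {0↦3, 1↦8, 2↦0}, {0↦7, 1↦4, 2↦0} (+1 more)
R1: no valid match — LHS pattern not found
R2: 15 valid matches — {0↦1, 1↦0, 2↦3}, {0↦1, 1↦0, 2↦5}, {0↦1, 1↦0, 2↦7} (+12 more)

Answer: [R0,R2]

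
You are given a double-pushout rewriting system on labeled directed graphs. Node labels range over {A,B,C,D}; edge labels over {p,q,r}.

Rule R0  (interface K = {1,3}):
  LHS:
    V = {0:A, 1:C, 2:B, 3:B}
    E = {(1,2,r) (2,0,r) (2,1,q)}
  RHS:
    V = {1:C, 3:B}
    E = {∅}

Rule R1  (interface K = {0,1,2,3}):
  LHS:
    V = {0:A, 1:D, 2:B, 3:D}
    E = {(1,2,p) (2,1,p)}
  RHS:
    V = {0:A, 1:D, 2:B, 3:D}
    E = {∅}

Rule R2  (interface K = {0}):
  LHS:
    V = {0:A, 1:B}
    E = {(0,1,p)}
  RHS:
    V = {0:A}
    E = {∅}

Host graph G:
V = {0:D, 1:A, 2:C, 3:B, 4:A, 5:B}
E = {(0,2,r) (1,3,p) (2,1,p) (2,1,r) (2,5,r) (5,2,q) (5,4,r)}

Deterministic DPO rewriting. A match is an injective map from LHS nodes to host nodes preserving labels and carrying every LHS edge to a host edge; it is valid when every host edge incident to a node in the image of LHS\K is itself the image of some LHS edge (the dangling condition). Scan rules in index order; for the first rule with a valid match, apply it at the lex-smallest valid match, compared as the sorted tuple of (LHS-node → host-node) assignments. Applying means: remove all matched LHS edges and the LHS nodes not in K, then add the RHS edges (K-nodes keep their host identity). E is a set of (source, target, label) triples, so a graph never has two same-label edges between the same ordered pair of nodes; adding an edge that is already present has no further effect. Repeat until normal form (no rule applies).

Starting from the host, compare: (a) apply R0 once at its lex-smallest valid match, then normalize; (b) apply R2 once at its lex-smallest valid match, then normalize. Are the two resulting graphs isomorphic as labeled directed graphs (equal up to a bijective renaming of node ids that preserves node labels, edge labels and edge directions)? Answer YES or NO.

branch R0-first: apply at {0↦4, 1↦2, 2↦5, 3↦3} → |E|=4, then 1 more step(s) → NF |V|=3 |E|=3 V={0:D, 1:A, 2:C} E=0-r->2 2-p->1 2-r->1
branch R2-first: apply at {0↦1, 1↦3} → |E|=6, then 0 more step(s) → NF |V|=5 |E|=6 V={0:D, 1:A, 2:C, 4:A, 5:B} E=0-r->2 2-p->1 2-r->1 2-r->5 5-q->2 5-r->4
graphs not isomorphic

Answer: NO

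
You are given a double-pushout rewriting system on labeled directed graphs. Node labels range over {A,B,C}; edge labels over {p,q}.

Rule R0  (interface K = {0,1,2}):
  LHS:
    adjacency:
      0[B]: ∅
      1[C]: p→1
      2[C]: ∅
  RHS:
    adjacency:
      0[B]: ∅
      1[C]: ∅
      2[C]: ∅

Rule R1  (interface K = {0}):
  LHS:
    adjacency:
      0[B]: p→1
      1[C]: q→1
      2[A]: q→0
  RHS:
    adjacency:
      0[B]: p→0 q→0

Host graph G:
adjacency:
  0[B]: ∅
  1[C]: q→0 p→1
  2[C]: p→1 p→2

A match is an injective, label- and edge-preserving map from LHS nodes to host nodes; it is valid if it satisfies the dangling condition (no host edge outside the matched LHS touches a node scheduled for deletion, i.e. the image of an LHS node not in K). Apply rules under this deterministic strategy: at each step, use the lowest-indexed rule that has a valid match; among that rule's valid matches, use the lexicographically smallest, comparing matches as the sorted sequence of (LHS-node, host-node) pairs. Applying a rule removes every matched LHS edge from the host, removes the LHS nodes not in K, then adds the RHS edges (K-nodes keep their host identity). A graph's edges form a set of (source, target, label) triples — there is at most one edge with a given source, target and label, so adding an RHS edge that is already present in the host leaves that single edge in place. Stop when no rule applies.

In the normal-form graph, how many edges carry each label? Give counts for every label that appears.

Answer: p:1 q:1

Derivation:
start.  V:3 E:4  edges: 1-q->0 1-p->1 2-p->1 2-p->2
1. fire R0 via {0↦0, 1↦1, 2↦2}  →  V:3 E:3  edges: 1-q->0 2-p->1 2-p->2
2. fire R0 via {0↦0, 1↦2, 2↦1}  →  V:3 E:2  edges: 1-q->0 2-p->1
final graph: no rule applies after step 2
NF edges: [(1, 0, 'q'), (2, 1, 'p')]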